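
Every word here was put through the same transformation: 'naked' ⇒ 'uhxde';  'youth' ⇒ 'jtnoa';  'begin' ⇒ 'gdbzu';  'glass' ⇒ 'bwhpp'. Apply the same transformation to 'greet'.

n(13)→u(20) and a(0)→h(7) fit y≡25x+7 (mod 26); the inverse of 25 mod 26 is 25. Treating letters as 0–25, the rule is x ↦ 25x + 7 (mod 26).
For greet: g(6)→25·6+7≡1=b; r(17)→25·17+7≡16=q; e(4)→25·4+7≡3=d; e(4)→25·4+7≡3=d; t(19)→25·19+7≡14=o (all mod 26).

bqddo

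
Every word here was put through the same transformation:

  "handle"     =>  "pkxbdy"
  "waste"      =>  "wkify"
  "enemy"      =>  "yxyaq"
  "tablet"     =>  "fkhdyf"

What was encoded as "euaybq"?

comedy

h(7)→p(15) and a(0)→k(10) fit y≡23x+10 (mod 26); the inverse of 23 mod 26 is 17. This is an affine cipher: with a=0,…,z=25, each position x becomes (23x+10) mod 26.
Reversing it on euaybq: e(4)→17·(4−10)≡2=c; u(20)→17·(20−10)≡14=o; a(0)→17·(0−10)≡12=m; y(24)→17·(24−10)≡4=e; b(1)→17·(1−10)≡3=d; q(16)→17·(16−10)≡24=y (all mod 26).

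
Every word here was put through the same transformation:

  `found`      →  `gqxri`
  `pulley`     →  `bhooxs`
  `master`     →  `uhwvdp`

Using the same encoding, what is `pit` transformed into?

wls

The output letters match the input read backwards, each shifted +3: found reversed is dnuof. Read the word backwards and shift each letter +3.
On pit: reverse → tip; then shift: t+3=w, i+3=l, p+3=s.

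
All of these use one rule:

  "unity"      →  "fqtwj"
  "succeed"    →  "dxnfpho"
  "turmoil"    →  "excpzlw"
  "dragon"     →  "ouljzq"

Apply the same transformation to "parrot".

Shifts by position in unity: pos 0: u→f (+11), pos 1: n→q (+3), pos 2: i→t (+11), pos 3: t→w (+3) — repeating every 2. The shifts repeat in a cycle of length 2: positions 0,1,… shift by +11, +3, then the pattern repeats.
For parrot: p+11=a, a+3=d, r+11=c, r+3=u, o+11=z, t+3=w.

adcuzw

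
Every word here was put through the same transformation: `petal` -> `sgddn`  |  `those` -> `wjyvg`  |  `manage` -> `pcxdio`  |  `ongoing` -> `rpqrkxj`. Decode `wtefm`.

A repeating key of period 3 is used — shifts +3, +2, +10 over and over.
Decoding wtefm: w−3=t, t−2=r, e−10=u, f−3=c, m−2=k.

truck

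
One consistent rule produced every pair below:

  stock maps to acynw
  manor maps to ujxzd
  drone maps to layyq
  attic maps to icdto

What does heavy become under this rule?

pnkgk

In stock: s→a is +8, t→c is +9, o→y is +10, c→n is +11 — the shift increases by 1 each position. Letter i (0-indexed) is shifted by i+8, so successive shifts are 8, 9, 10, ….
On heavy: h+8=p, e+9=n, a+10=k, v+11=g, y+12=k.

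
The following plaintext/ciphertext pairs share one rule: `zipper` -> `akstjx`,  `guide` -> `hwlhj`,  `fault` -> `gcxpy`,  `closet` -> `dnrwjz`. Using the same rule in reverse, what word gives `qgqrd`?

penny

In zipper: z→a is +1, i→k is +2, p→s is +3, p→t is +4 — the shift increases by 1 each position. The shift increases by 1 at each position, starting from +1: 1, 2, 3, ….
Reversing it on qgqrd: q−1=p, g−2=e, q−3=n, r−4=n, d−5=y.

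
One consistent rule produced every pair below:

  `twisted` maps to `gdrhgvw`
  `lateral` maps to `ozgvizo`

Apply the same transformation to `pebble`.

This is the alphabet-reversal cipher (Atbash): a becomes z, b becomes y, etc.
Applying it to pebble: p↔k, e↔v, b↔y, b↔y, l↔o, e↔v.

kvyyov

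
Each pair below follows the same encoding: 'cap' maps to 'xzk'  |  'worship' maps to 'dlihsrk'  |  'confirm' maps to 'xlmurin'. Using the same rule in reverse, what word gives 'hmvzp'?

sneak

Each pair mirrors across the alphabet (c↔x, a↔z, p↔k): positions sum to 25. This is the alphabet-reversal cipher (Atbash): a becomes z, b becomes y, etc.
Undoing it on hmvzp: h↔s, m↔n, v↔e, z↔a, p↔k.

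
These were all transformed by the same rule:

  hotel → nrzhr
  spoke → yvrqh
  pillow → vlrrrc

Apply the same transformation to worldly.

The shift depends on letter class: consonant h→n is +6, but vowel o→r is +3. The rule splits by letter class: vowels +3, consonants +6.
For worldly: w(cons)+6=c, o(vowel)+3=r, r(cons)+6=x, l(cons)+6=r, d(cons)+6=j, l(cons)+6=r, y(cons)+6=e.

crxrjre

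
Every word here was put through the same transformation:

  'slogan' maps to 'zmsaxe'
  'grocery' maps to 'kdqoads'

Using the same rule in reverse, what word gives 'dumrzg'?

unfair

The output letters match the input read backwards, each shifted +12: slogan reversed is nagols. Read the word backwards and shift each letter +12.
Reversing it on dumrzg: shift back: d−12=r, u−12=i, m−12=a, r−12=f, z−12=n, g−12=u → riafnu; then reverse → unfair.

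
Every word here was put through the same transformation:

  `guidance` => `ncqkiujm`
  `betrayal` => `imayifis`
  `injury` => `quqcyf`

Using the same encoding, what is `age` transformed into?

The shift depends on letter class: consonant g→n is +7, but vowel u→c is +8. Two shifts are in play — +8 for a/e/i/o/u, +7 for every other letter.
For age: a(vowel)+8=i, g(cons)+7=n, e(vowel)+8=m.

inm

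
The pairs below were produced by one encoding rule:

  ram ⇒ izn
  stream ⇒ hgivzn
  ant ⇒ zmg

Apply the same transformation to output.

Each pair mirrors across the alphabet (r↔i, a↔z, m↔n): positions sum to 25. This is the alphabet-reversal cipher (Atbash): a becomes z, b becomes y, etc.
On output: o↔l, u↔f, t↔g, p↔k, u↔f, t↔g.

lfgkfg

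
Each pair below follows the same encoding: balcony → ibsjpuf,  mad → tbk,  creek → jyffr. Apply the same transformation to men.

tfu

The shift depends on letter class: consonant b→i is +7, but vowel a→b is +1. Two shifts are in play — +1 for a/e/i/o/u, +7 for every other letter.
Applying it to men: m(cons)+7=t, e(vowel)+1=f, n(cons)+7=u.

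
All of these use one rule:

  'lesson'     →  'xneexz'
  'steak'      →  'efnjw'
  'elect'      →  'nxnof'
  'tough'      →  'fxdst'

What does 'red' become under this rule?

Two shifts are in play — +9 for a/e/i/o/u, +12 for every other letter.
On red: r(cons)+12=d, e(vowel)+9=n, d(cons)+12=p.

dnp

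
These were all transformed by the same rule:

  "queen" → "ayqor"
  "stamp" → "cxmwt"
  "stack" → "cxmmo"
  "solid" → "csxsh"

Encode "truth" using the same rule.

dvgdl

It's a Vigenère-style cipher with numeric key [10,4,12]: position i shifts by key[i mod 3].
On truth: t+10=d, r+4=v, u+12=g, t+10=d, h+4=l.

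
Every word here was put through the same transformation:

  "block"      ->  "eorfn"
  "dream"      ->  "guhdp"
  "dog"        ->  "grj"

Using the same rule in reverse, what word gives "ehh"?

bee

It's a constant shift of +3 (ROT3).
Reversing it on ehh: e−3=b, h−3=e, h−3=e.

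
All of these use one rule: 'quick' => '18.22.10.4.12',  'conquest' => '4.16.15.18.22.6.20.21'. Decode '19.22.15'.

q is letter #17 and maps to 18: an offset of 1. Each letter is replaced by its alphabet position (a=1..z=26) + 1.
Reversing it on 19.22.15: 19→(19−1)÷1=18=r, 22→(22−1)÷1=21=u, 15→(15−1)÷1=14=n.

run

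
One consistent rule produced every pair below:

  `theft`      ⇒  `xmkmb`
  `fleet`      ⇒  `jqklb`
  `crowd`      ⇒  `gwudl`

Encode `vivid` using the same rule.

znbpl

In theft: t→x is +4, h→m is +5, e→k is +6, f→m is +7 — the shift increases by 1 each position. Each letter shifts forward by (position + 4), i.e. 4, 5, 6, … — the shift grows by one for each successive letter.
Applying it to vivid: v+4=z, i+5=n, v+6=b, i+7=p, d+8=l.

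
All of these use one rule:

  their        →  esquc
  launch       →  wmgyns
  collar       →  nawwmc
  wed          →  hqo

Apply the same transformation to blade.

The shift depends on letter class: consonant t→e is +11, but vowel e→q is +12. Two shifts are in play — +12 for a/e/i/o/u, +11 for every other letter.
For blade: b(cons)+11=m, l(cons)+11=w, a(vowel)+12=m, d(cons)+11=o, e(vowel)+12=q.

mwmoq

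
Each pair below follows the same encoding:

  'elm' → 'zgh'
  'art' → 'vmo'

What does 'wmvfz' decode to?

brake

Compare letters: e→z is +21, l→g is +21, m→h is +21 — a constant shift. Every letter moves 21 places later in the alphabet, wrapping around z→a.
Decoding wmvfz: w−21=b, m−21=r, v−21=a, f−21=k, z−21=e.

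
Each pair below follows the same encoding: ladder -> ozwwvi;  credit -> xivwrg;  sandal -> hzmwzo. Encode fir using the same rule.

Each pair mirrors across the alphabet (l↔o, a↔z, d↔w): positions sum to 25. Each letter is replaced by its mirror in the alphabet: a↔z, b↔y, c↔x, and so on (the Atbash cipher).
On fir: f↔u, i↔r, r↔i.

uri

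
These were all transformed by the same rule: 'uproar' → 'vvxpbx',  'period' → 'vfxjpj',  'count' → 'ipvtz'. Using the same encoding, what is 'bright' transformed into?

hxjmnz

The shift depends on letter class: consonant p→v is +6, but vowel u→v is +1. The rule splits by letter class: vowels +1, consonants +6.
On bright: b(cons)+6=h, r(cons)+6=x, i(vowel)+1=j, g(cons)+6=m, h(cons)+6=n, t(cons)+6=z.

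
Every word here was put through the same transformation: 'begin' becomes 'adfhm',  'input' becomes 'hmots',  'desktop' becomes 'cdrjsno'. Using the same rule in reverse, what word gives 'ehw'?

fix

Compare letters: b→a is +25, e→d is +25, g→f is +25 — a constant shift. Each letter is shifted forward by 25 in the alphabet (a Caesar shift of +25).
Reversing it on ehw: e−25=f, h−25=i, w−25=x.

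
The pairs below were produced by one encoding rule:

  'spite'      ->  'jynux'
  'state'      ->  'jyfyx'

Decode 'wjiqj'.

The output letters match the input read backwards, each shifted +5: spite reversed is etips. The word is reversed, then every letter is shifted forward by 5.
Reversing it on wjiqj: shift back: w−5=r, j−5=e, i−5=d, q−5=l, j−5=e → redle; then reverse → elder.

elder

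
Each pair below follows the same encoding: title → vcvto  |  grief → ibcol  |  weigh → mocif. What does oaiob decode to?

eager

t(19)→v(21) and i(8)→c(2) fit y≡23x+0 (mod 26); the inverse of 23 mod 26 is 17. This is an affine cipher: with a=0,…,z=25, each position x becomes (23x+0) mod 26.
Undoing it on oaiob: o(14)→17·(14−0)≡4=e; a(0)→17·(0−0)≡0=a; i(8)→17·(8−0)≡6=g; o(14)→17·(14−0)≡4=e; b(1)→17·(1−0)≡17=r (all mod 26).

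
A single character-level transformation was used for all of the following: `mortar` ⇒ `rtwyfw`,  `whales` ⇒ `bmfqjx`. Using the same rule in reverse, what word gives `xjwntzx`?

Compare letters: m→r is +5, o→t is +5, r→w is +5 — a constant shift. It's a constant shift of +5 (ROT5).
Decoding xjwntzx: x−5=s, j−5=e, w−5=r, n−5=i, t−5=o, z−5=u, x−5=s.

serious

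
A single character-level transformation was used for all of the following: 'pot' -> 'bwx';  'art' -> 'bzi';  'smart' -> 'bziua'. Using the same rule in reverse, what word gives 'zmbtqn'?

filter

The output letters match the input read backwards, each shifted +8: pot reversed is top. Two steps: reverse the string, then apply a Caesar shift of +8.
Decoding zmbtqn: shift back: z−8=r, m−8=e, b−8=t, t−8=l, q−8=i, n−8=f → retlif; then reverse → filter.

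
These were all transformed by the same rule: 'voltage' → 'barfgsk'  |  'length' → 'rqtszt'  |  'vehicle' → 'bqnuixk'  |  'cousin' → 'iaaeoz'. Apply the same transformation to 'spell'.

Shifts by position in voltage: pos 0: v→b (+6), pos 1: o→a (+12), pos 2: l→r (+6), pos 3: t→f (+12) — repeating every 2. It's a Vigenère-style cipher with numeric key [6,12]: position i shifts by key[i mod 2].
On spell: s+6=y, p+12=b, e+6=k, l+12=x, l+6=r.

ybkxr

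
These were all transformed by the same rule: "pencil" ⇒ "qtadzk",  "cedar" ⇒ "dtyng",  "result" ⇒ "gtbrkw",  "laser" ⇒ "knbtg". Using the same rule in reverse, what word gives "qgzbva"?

prison

Each letter's alphabet position (a=0..z=25) is mapped through 21·x+13 mod 26 — an affine cipher.
Decoding qgzbva: q(16)→5·(16−13)≡15=p; g(6)→5·(6−13)≡17=r; z(25)→5·(25−13)≡8=i; b(1)→5·(1−13)≡18=s; v(21)→5·(21−13)≡14=o; a(0)→5·(0−13)≡13=n (all mod 26).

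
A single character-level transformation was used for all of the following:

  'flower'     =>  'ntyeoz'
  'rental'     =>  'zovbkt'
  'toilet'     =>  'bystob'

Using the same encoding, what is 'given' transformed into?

osdov

The rule splits by letter class: vowels +10, consonants +8.
For given: g(cons)+8=o, i(vowel)+10=s, v(cons)+8=d, e(vowel)+10=o, n(cons)+8=v.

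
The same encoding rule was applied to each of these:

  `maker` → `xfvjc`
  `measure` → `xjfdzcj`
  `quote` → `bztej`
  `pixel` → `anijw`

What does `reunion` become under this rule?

The shift depends on letter class: consonant m→x is +11, but vowel a→f is +5. Vowels shift forward by 5 and consonants shift forward by 11.
On reunion: r(cons)+11=c, e(vowel)+5=j, u(vowel)+5=z, n(cons)+11=y, i(vowel)+5=n, o(vowel)+5=t, n(cons)+11=y.

cjzynty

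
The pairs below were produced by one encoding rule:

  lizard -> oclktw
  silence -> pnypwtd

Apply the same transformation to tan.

The output letters match the input read backwards, each shifted +11: lizard reversed is drazil. The word is reversed, then every letter is shifted forward by 11.
For tan: reverse → nat; then shift: n+11=y, a+11=l, t+11=e.

yle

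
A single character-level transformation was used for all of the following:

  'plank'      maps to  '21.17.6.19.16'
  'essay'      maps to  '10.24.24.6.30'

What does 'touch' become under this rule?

p is letter #16 and maps to 21: an offset of 5. The number is (letter's place in the alphabet, a=1) + 5.
On touch: t=20→25, o=15→20, u=21→26, c=3→8, h=8→13.

25.20.26.8.13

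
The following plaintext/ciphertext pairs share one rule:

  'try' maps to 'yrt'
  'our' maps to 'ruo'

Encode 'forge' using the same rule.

The word is simply reversed.
For forge: reverse → egrof.

egrof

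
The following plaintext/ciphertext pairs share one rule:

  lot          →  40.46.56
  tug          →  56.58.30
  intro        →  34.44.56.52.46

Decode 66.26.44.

yen

Each letter becomes 2×(its alphabet position, a=1..z=26) + 16.
Undoing it on 66.26.44: 66→(66−16)÷2=25=y, 26→(26−16)÷2=5=e, 44→(44−16)÷2=14=n.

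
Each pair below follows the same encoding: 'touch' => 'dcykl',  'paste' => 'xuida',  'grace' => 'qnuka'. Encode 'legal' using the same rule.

t(19)→d(3) and o(14)→c(2) fit y≡21x+20 (mod 26); the inverse of 21 mod 26 is 5. Treating letters as 0–25, the rule is x ↦ 21x + 20 (mod 26).
For legal: l(11)→21·11+20≡17=r; e(4)→21·4+20≡0=a; g(6)→21·6+20≡16=q; a(0)→21·0+20≡20=u; l(11)→21·11+20≡17=r (all mod 26).

raqur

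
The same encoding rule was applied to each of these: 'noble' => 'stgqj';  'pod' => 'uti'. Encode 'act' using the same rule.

This is a Caesar cipher with shift 5.
Applying it to act: a+5=f, c+5=h, t+5=y.

fhy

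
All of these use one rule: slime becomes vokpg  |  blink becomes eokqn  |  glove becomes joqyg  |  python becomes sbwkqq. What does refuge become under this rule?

Vowels shift forward by 2 and consonants shift forward by 3.
On refuge: r(cons)+3=u, e(vowel)+2=g, f(cons)+3=i, u(vowel)+2=w, g(cons)+3=j, e(vowel)+2=g.

ugiwjg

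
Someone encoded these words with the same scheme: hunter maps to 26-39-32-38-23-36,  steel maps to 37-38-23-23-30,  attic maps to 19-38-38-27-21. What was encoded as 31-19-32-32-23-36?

manner

h is letter #8 and maps to 26: an offset of 18. Letters become their 1-based position plus 18 (so a→19, b→20, …).
Undoing it on 31-19-32-32-23-36: 31→(31−18)÷1=13=m, 19→(19−18)÷1=1=a, 32→(32−18)÷1=14=n, 32→(32−18)÷1=14=n, 23→(23−18)÷1=5=e, 36→(36−18)÷1=18=r.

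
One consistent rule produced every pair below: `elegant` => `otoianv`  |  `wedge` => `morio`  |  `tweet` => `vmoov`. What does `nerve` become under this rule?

Each letter's alphabet position (a=0..z=25) is mapped through 23·x+0 mod 26 — an affine cipher.
On nerve: n(13)→23·13+0≡13=n; e(4)→23·4+0≡14=o; r(17)→23·17+0≡1=b; v(21)→23·21+0≡15=p; e(4)→23·4+0≡14=o (all mod 26).

nobpo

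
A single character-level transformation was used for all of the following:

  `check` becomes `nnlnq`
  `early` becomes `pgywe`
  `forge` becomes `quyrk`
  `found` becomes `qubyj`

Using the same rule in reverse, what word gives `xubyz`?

Shifts by position in check: pos 0: c→n (+11), pos 1: h→n (+6), pos 2: e→l (+7), pos 3: c→n (+11), pos 4: k→q (+6) — repeating every 3. It's a Vigenère-style cipher with numeric key [11,6,7]: position i shifts by key[i mod 3].
Reversing it on xubyz: x−11=m, u−6=o, b−7=u, y−11=n, z−6=t.

mount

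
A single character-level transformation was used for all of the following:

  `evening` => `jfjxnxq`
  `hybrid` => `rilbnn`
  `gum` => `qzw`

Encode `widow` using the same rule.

gnntg

Vowels shift forward by 5 and consonants shift forward by 10.
For widow: w(cons)+10=g, i(vowel)+5=n, d(cons)+10=n, o(vowel)+5=t, w(cons)+10=g.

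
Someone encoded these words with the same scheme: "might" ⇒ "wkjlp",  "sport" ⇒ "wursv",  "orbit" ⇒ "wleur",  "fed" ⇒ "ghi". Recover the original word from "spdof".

The output letters match the input read backwards, each shifted +3: might reversed is thgim. The word is reversed, then every letter is shifted forward by 3.
Reversing it on spdof: shift back: s−3=p, p−3=m, d−3=a, o−3=l, f−3=c → pmalc; then reverse → clamp.

clamp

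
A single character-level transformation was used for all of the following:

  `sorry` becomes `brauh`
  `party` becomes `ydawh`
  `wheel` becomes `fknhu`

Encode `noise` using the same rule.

Shifts by position in sorry: pos 0: s→b (+9), pos 1: o→r (+3), pos 2: r→a (+9), pos 3: r→u (+3) — repeating every 2. The shifts repeat in a cycle of length 2: positions 0,1,… shift by +9, +3, then the pattern repeats.
For noise: n+9=w, o+3=r, i+9=r, s+3=v, e+9=n.

wrrvn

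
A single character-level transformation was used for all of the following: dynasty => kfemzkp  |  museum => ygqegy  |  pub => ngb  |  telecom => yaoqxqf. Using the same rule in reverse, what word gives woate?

The output letters match the input read backwards, each shifted +12: dynasty reversed is ytsanyd. The word is reversed, then every letter is shifted forward by 12.
Undoing it on woate: shift back: w−12=k, o−12=c, a−12=o, t−12=h, e−12=s → kcohs; then reverse → shock.

shock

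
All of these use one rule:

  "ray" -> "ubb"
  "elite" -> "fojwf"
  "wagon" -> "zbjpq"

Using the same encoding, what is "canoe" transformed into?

fbqpf

The shift depends on letter class: consonant r→u is +3, but vowel a→b is +1. The rule splits by letter class: vowels +1, consonants +3.
On canoe: c(cons)+3=f, a(vowel)+1=b, n(cons)+3=q, o(vowel)+1=p, e(vowel)+1=f.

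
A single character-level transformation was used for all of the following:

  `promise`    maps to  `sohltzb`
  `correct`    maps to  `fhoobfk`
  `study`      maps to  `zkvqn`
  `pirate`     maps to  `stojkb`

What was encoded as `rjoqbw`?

Treating letters as 0–25, the rule is x ↦ 11x + 9 (mod 26).
Reversing it on rjoqbw: r(17)→19·(17−9)≡22=w; j(9)→19·(9−9)≡0=a; o(14)→19·(14−9)≡17=r; q(16)→19·(16−9)≡3=d; b(1)→19·(1−9)≡4=e; w(22)→19·(22−9)≡13=n (all mod 26).

warden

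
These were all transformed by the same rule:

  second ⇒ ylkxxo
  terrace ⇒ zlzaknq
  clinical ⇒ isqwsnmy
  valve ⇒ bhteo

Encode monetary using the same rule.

svvndldl

In second: s→y is +6, e→l is +7, c→k is +8, o→x is +9 — the shift increases by 1 each position. The shift increases by 1 at each position, starting from +6: 6, 7, 8, ….
Applying it to monetary: m+6=s, o+7=v, n+8=v, e+9=n, t+10=d, a+11=l, r+12=d, y+13=l.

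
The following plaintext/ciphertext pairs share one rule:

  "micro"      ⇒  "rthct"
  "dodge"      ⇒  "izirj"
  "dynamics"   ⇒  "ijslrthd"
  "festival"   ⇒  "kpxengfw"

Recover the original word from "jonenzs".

edition

Shifts by position in micro: pos 0: m→r (+5), pos 1: i→t (+11), pos 2: c→h (+5), pos 3: r→c (+11) — repeating every 2. The shifts repeat in a cycle of length 2: positions 0,1,… shift by +5, +11, then the pattern repeats.
Reversing it on jonenzs: j−5=e, o−11=d, n−5=i, e−11=t, n−5=i, z−11=o, s−5=n.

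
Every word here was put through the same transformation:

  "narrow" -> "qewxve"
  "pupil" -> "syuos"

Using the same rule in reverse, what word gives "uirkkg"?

In narrow: n→q is +3, a→e is +4, r→w is +5, r→x is +6 — the shift increases by 1 each position. Letter i (0-indexed) is shifted by i+3, so successive shifts are 3, 4, 5, ….
Decoding uirkkg: u−3=r, i−4=e, r−5=m, k−6=e, k−7=d, g−8=y.

remedy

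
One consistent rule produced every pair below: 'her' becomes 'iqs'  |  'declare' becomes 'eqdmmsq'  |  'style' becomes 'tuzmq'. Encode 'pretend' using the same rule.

qsquqoe

The shift depends on letter class: consonant h→i is +1, but vowel e→q is +12. Vowels shift forward by 12 and consonants shift forward by 1.
Applying it to pretend: p(cons)+1=q, r(cons)+1=s, e(vowel)+12=q, t(cons)+1=u, e(vowel)+12=q, n(cons)+1=o, d(cons)+1=e.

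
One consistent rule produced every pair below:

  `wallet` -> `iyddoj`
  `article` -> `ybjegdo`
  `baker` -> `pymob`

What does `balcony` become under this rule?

w(22)→i(8) and a(0)→y(24) fit y≡17x+24 (mod 26); the inverse of 17 mod 26 is 23. Treating letters as 0–25, the rule is x ↦ 17x + 24 (mod 26).
On balcony: b(1)→17·1+24≡15=p; a(0)→17·0+24≡24=y; l(11)→17·11+24≡3=d; c(2)→17·2+24≡6=g; o(14)→17·14+24≡2=c; n(13)→17·13+24≡11=l; y(24)→17·24+24≡16=q (all mod 26).

pydgclq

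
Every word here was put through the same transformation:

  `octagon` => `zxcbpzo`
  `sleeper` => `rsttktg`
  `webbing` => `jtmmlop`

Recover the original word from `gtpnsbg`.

regular

o(14)→z(25) and c(2)→x(23) fit y≡11x+1 (mod 26); the inverse of 11 mod 26 is 19. Each letter's alphabet position (a=0..z=25) is mapped through 11·x+1 mod 26 — an affine cipher.
Undoing it on gtpnsbg: g(6)→19·(6−1)≡17=r; t(19)→19·(19−1)≡4=e; p(15)→19·(15−1)≡6=g; n(13)→19·(13−1)≡20=u; s(18)→19·(18−1)≡11=l; b(1)→19·(1−1)≡0=a; g(6)→19·(6−1)≡17=r (all mod 26).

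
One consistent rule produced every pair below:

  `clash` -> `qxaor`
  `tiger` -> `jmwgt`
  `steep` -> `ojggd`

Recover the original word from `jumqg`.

c(2)→q(16) and l(11)→x(23) fit y≡21x+0 (mod 26); the inverse of 21 mod 26 is 5. Each letter's alphabet position (a=0..z=25) is mapped through 21·x+0 mod 26 — an affine cipher.
Decoding jumqg: j(9)→5·(9−0)≡19=t; u(20)→5·(20−0)≡22=w; m(12)→5·(12−0)≡8=i; q(16)→5·(16−0)≡2=c; g(6)→5·(6−0)≡4=e (all mod 26).

twice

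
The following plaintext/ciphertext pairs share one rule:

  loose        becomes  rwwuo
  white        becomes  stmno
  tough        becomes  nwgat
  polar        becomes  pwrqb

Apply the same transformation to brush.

l(11)→r(17) and o(14)→w(22) fit y≡19x+16 (mod 26); the inverse of 19 mod 26 is 11. Each letter's alphabet position (a=0..z=25) is mapped through 19·x+16 mod 26 — an affine cipher.
Applying it to brush: b(1)→19·1+16≡9=j; r(17)→19·17+16≡1=b; u(20)→19·20+16≡6=g; s(18)→19·18+16≡20=u; h(7)→19·7+16≡19=t (all mod 26).

jbgut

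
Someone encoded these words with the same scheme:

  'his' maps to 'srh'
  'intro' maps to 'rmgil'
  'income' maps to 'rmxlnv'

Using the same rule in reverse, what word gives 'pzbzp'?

Each pair mirrors across the alphabet (h↔s, i↔r, s↔h): positions sum to 25. This is the alphabet-reversal cipher (Atbash): a becomes z, b becomes y, etc.
Decoding pzbzp: p↔k, z↔a, b↔y, z↔a, p↔k.

kayak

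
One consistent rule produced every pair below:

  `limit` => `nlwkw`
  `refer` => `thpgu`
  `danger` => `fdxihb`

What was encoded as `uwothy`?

stereo

A repeating key of period 3 is used — shifts +2, +3, +10 over and over.
Decoding uwothy: u−2=s, w−3=t, o−10=e, t−2=r, h−3=e, y−10=o.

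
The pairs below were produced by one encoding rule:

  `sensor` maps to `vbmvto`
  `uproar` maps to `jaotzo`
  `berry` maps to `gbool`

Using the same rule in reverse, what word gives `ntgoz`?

cobra

s(18)→v(21) and e(4)→b(1) fit y≡7x+25 (mod 26); the inverse of 7 mod 26 is 15. Each letter's alphabet position (a=0..z=25) is mapped through 7·x+25 mod 26 — an affine cipher.
Undoing it on ntgoz: n(13)→15·(13−25)≡2=c; t(19)→15·(19−25)≡14=o; g(6)→15·(6−25)≡1=b; o(14)→15·(14−25)≡17=r; z(25)→15·(25−25)≡0=a (all mod 26).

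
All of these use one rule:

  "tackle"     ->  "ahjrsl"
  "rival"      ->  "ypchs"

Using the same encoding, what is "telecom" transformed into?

alsljvt

It's a constant shift of +7 (ROT7).
On telecom: t+7=a, e+7=l, l+7=s, e+7=l, c+7=j, o+7=v, m+7=t.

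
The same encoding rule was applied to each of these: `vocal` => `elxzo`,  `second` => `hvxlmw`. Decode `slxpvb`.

hockey

Each pair mirrors across the alphabet (v↔e, o↔l, c↔x): positions sum to 25. This is the alphabet-reversal cipher (Atbash): a becomes z, b becomes y, etc.
Undoing it on slxpvb: s↔h, l↔o, x↔c, p↔k, v↔e, b↔y.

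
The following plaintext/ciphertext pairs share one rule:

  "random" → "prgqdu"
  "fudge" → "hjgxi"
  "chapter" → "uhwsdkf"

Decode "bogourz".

worldly

Read the word backwards and shift each letter +3.
Reversing it on bogourz: shift back: b−3=y, o−3=l, g−3=d, o−3=l, u−3=r, r−3=o, z−3=w → yldlrow; then reverse → worldly.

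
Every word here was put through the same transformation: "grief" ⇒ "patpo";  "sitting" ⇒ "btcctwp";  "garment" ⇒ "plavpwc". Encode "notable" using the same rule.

The rule splits by letter class: vowels +11, consonants +9.
On notable: n(cons)+9=w, o(vowel)+11=z, t(cons)+9=c, a(vowel)+11=l, b(cons)+9=k, l(cons)+9=u, e(vowel)+11=p.

wzclkup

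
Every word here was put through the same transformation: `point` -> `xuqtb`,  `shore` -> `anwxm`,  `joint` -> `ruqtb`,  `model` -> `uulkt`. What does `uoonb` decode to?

Shifts by position in point: pos 0: p→x (+8), pos 1: o→u (+6), pos 2: i→q (+8), pos 3: n→t (+6) — repeating every 2. A repeating key of period 2 is used — shifts +8, +6 over and over.
Undoing it on uoonb: u−8=m, o−6=i, o−8=g, n−6=h, b−8=t.

might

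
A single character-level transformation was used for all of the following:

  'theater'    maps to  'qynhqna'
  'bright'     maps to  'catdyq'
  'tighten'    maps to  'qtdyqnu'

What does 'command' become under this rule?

xpzzhus

t(19)→q(16) and h(7)→y(24) fit y≡21x+7 (mod 26); the inverse of 21 mod 26 is 5. This is an affine cipher: with a=0,…,z=25, each position x becomes (21x+7) mod 26.
On command: c(2)→21·2+7≡23=x; o(14)→21·14+7≡15=p; m(12)→21·12+7≡25=z; m(12)→21·12+7≡25=z; a(0)→21·0+7≡7=h; n(13)→21·13+7≡20=u; d(3)→21·3+7≡18=s (all mod 26).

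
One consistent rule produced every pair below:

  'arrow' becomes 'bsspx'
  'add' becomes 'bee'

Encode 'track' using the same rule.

usbdl

Compare letters: a→b is +1, r→s is +1, r→s is +1 — a constant shift. Every letter moves 1 place later in the alphabet, wrapping around z→a.
For track: t+1=u, r+1=s, a+1=b, c+1=d, k+1=l.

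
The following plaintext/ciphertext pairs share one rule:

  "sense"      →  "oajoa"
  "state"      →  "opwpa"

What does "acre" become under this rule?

wyna

Compare letters: s→o is +22, e→a is +22, n→j is +22 — a constant shift. Every letter moves 22 places later in the alphabet, wrapping around z→a.
For acre: a+22=w, c+22=y, r+22=n, e+22=a.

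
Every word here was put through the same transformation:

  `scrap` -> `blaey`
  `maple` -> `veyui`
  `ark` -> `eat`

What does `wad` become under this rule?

Two shifts are in play — +4 for a/e/i/o/u, +9 for every other letter.
Applying it to wad: w(cons)+9=f, a(vowel)+4=e, d(cons)+9=m.

fem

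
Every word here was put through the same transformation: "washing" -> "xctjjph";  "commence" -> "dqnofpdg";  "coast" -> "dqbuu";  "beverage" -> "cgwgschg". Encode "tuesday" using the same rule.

uwfuecz

It's a Vigenère-style cipher with numeric key [1,2]: position i shifts by key[i mod 2].
Applying it to tuesday: t+1=u, u+2=w, e+1=f, s+2=u, d+1=e, a+2=c, y+1=z.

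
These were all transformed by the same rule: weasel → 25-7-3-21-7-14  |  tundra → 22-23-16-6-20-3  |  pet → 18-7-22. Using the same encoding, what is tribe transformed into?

22-20-11-4-7

w is letter #23 and maps to 25: an offset of 2. Each letter is replaced by its alphabet position (a=1..z=26) + 2.
For tribe: t=20→22, r=18→20, i=9→11, b=2→4, e=5→7.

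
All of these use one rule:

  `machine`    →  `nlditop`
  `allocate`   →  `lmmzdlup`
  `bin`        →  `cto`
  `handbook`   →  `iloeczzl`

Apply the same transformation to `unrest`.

fosptu

The rule splits by letter class: vowels +11, consonants +1.
For unrest: u(vowel)+11=f, n(cons)+1=o, r(cons)+1=s, e(vowel)+11=p, s(cons)+1=t, t(cons)+1=u.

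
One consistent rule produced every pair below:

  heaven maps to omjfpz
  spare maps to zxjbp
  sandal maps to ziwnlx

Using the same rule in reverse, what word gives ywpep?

Each letter shifts forward by (position + 7), i.e. 7, 8, 9, … — the shift grows by one for each successive letter.
Reversing it on ywpep: y−7=r, w−8=o, p−9=g, e−10=u, p−11=e.

rogue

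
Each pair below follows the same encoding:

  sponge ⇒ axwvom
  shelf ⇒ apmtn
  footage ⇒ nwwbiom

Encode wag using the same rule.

eio

Compare letters: s→a is +8, p→x is +8, o→w is +8 — a constant shift. Each letter is shifted forward by 8 in the alphabet (a Caesar shift of +8).
On wag: w+8=e, a+8=i, g+8=o.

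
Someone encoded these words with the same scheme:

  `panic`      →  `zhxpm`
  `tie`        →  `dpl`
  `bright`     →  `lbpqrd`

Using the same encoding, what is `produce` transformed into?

The shift depends on letter class: consonant p→z is +10, but vowel a→h is +7. Vowels shift forward by 7 and consonants shift forward by 10.
Applying it to produce: p(cons)+10=z, r(cons)+10=b, o(vowel)+7=v, d(cons)+10=n, u(vowel)+7=b, c(cons)+10=m, e(vowel)+7=l.

zbvnbml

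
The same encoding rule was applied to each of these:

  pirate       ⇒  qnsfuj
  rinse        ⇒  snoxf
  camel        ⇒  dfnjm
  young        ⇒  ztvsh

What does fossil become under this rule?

Shifts by position in pirate: pos 0: p→q (+1), pos 1: i→n (+5), pos 2: r→s (+1), pos 3: a→f (+5) — repeating every 2. It's a Vigenère-style cipher with numeric key [1,5]: position i shifts by key[i mod 2].
Applying it to fossil: f+1=g, o+5=t, s+1=t, s+5=x, i+1=j, l+5=q.

gttxjq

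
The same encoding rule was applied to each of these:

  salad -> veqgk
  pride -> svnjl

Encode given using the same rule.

In salad: s→v is +3, a→e is +4, l→q is +5, a→g is +6 — the shift increases by 1 each position. Letter i (0-indexed) is shifted by i+3, so successive shifts are 3, 4, 5, ….
Applying it to given: g+3=j, i+4=m, v+5=a, e+6=k, n+7=u.

jmaku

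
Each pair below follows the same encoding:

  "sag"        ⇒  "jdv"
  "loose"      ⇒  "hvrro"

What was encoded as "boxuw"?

truly

The output letters match the input read backwards, each shifted +3: sag reversed is gas. Read the word backwards and shift each letter +3.
Decoding boxuw: shift back: b−3=y, o−3=l, x−3=u, u−3=r, w−3=t → ylurt; then reverse → truly.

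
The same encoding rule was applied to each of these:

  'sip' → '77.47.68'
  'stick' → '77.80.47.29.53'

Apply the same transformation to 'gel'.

s(#19)→77 and i(#9)→47: differences scale by 3, so n = 3·pos + 20. Each letter becomes 3×(its alphabet position, a=1..z=26) + 20.
Applying it to gel: g=7→41, e=5→35, l=12→56.

41.35.56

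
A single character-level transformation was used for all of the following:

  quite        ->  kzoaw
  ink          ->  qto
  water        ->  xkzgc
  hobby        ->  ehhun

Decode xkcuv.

power

The output letters match the input read backwards, each shifted +6: quite reversed is etiuq. The word is reversed, then every letter is shifted forward by 6.
Reversing it on xkcuv: shift back: x−6=r, k−6=e, c−6=w, u−6=o, v−6=p → rewop; then reverse → power.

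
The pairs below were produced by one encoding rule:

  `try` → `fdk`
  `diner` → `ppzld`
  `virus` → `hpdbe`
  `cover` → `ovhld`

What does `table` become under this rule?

fhnxl

The shift depends on letter class: consonant t→f is +12, but vowel i→p is +7. The rule splits by letter class: vowels +7, consonants +12.
Applying it to table: t(cons)+12=f, a(vowel)+7=h, b(cons)+12=n, l(cons)+12=x, e(vowel)+7=l.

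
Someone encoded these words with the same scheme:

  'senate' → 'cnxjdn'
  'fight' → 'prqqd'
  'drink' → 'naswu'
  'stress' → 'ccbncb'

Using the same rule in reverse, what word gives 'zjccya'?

pastor

Shifts by position in senate: pos 0: s→c (+10), pos 1: e→n (+9), pos 2: n→x (+10), pos 3: a→j (+9) — repeating every 2. The shifts repeat in a cycle of length 2: positions 0,1,… shift by +10, +9, then the pattern repeats.
Decoding zjccya: z−10=p, j−9=a, c−10=s, c−9=t, y−10=o, a−9=r.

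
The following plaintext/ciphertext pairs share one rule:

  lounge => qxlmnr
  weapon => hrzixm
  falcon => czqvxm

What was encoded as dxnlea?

l(11)→q(16) and o(14)→x(23) fit y≡11x+25 (mod 26); the inverse of 11 mod 26 is 19. Each letter's alphabet position (a=0..z=25) is mapped through 11·x+25 mod 26 — an affine cipher.
Undoing it on dxnlea: d(3)→19·(3−25)≡24=y; x(23)→19·(23−25)≡14=o; n(13)→19·(13−25)≡6=g; l(11)→19·(11−25)≡20=u; e(4)→19·(4−25)≡17=r; a(0)→19·(0−25)≡19=t (all mod 26).

yogurt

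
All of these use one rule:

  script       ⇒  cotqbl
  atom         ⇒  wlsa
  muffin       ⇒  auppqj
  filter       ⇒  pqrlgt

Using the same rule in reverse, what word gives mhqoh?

which

s(18)→c(2) and c(2)→o(14) fit y≡9x+22 (mod 26); the inverse of 9 mod 26 is 3. This is an affine cipher: with a=0,…,z=25, each position x becomes (9x+22) mod 26.
Undoing it on mhqoh: m(12)→3·(12−22)≡22=w; h(7)→3·(7−22)≡7=h; q(16)→3·(16−22)≡8=i; o(14)→3·(14−22)≡2=c; h(7)→3·(7−22)≡7=h (all mod 26).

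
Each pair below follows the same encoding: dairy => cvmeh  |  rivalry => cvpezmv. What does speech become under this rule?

lgiitw

Read the word backwards and shift each letter +4.
Applying it to speech: reverse → hceeps; then shift: h+4=l, c+4=g, e+4=i, e+4=i, p+4=t, s+4=w.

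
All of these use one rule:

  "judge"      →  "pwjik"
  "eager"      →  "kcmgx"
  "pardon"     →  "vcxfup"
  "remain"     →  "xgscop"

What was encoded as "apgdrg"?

Shifts by position in judge: pos 0: j→p (+6), pos 1: u→w (+2), pos 2: d→j (+6), pos 3: g→i (+2) — repeating every 2. A repeating key of period 2 is used — shifts +6, +2 over and over.
Undoing it on apgdrg: a−6=u, p−2=n, g−6=a, d−2=b, r−6=l, g−2=e.

unable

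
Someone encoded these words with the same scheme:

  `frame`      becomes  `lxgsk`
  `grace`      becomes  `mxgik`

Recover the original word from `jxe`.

dry

Compare letters: f→l is +6, r→x is +6, a→g is +6 — a constant shift. This is a Caesar cipher with shift 6.
Reversing it on jxe: j−6=d, x−6=r, e−6=y.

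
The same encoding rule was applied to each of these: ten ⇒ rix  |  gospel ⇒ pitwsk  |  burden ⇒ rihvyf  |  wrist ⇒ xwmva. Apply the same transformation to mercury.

The output letters match the input read backwards, each shifted +4: ten reversed is net. Two steps: reverse the string, then apply a Caesar shift of +4.
On mercury: reverse → yrucrem; then shift: y+4=c, r+4=v, u+4=y, c+4=g, r+4=v, e+4=i, m+4=q.

cvygviq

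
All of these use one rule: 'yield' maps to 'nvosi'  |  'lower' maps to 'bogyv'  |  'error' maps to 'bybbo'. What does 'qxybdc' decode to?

The output letters match the input read backwards, each shifted +10: yield reversed is dleiy. The word is reversed, then every letter is shifted forward by 10.
Undoing it on qxybdc: shift back: q−10=g, x−10=n, y−10=o, b−10=r, d−10=t, c−10=s → gnorts; then reverse → strong.

strong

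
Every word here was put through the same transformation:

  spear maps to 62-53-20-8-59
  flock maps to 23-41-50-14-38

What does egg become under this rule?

s(#19)→62 and p(#16)→53: differences scale by 3, so n = 3·pos + 5. With a=1..z=26, the number is 3·pos + 5.
Applying it to egg: e=5→20, g=7→26, g=7→26.

20-26-26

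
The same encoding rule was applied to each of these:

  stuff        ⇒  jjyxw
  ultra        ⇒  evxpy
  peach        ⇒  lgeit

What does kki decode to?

egg

The word is reversed, then every letter is shifted forward by 4.
Decoding kki: shift back: k−4=g, k−4=g, i−4=e → gge; then reverse → egg.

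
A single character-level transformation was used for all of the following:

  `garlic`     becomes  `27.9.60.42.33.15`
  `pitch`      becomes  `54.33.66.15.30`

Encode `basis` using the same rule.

12.9.63.33.63

g(#7)→27 and a(#1)→9: differences scale by 3, so n = 3·pos + 6. Each letter becomes 3×(its alphabet position, a=1..z=26) + 6.
On basis: b=2→12, a=1→9, s=19→63, i=9→33, s=19→63.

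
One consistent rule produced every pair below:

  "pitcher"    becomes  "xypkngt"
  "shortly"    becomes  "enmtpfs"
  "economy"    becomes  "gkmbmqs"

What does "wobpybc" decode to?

wanting

p(15)→x(23) and i(8)→y(24) fit y≡11x+14 (mod 26); the inverse of 11 mod 26 is 19. This is an affine cipher: with a=0,…,z=25, each position x becomes (11x+14) mod 26.
Decoding wobpybc: w(22)→19·(22−14)≡22=w; o(14)→19·(14−14)≡0=a; b(1)→19·(1−14)≡13=n; p(15)→19·(15−14)≡19=t; y(24)→19·(24−14)≡8=i; b(1)→19·(1−14)≡13=n; c(2)→19·(2−14)≡6=g (all mod 26).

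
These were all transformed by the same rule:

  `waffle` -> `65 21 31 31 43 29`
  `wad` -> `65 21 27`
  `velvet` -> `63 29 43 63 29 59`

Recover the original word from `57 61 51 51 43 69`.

With a=1..z=26, the number is 2·pos + 19.
Reversing it on 57 61 51 51 43 69: 57→(57−19)÷2=19=s, 61→(61−19)÷2=21=u, 51→(51−19)÷2=16=p, 51→(51−19)÷2=16=p, 43→(43−19)÷2=12=l, 69→(69−19)÷2=25=y.

supply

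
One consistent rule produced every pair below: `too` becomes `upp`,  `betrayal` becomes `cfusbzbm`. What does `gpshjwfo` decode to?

forgiven

Compare letters: t→u is +1, o→p is +1, o→p is +1 — a constant shift. This is a Caesar cipher with shift 1.
Decoding gpshjwfo: g−1=f, p−1=o, s−1=r, h−1=g, j−1=i, w−1=v, f−1=e, o−1=n.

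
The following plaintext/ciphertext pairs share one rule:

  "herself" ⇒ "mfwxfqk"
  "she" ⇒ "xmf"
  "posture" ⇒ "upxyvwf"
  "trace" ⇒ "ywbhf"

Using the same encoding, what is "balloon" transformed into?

The shift depends on letter class: consonant h→m is +5, but vowel e→f is +1. The rule splits by letter class: vowels +1, consonants +5.
Applying it to balloon: b(cons)+5=g, a(vowel)+1=b, l(cons)+5=q, l(cons)+5=q, o(vowel)+1=p, o(vowel)+1=p, n(cons)+5=s.

gbqqpps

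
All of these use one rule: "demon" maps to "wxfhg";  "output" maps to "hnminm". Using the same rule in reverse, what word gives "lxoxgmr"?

seventy

Every letter moves 19 places later in the alphabet, wrapping around z→a.
Decoding lxoxgmr: l−19=s, x−19=e, o−19=v, x−19=e, g−19=n, m−19=t, r−19=y.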